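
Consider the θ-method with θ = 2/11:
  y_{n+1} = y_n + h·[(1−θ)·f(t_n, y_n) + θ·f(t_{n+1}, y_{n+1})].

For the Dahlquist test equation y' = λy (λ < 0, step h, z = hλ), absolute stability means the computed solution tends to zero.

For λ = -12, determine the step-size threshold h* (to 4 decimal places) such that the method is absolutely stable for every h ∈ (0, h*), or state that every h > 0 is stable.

With y'=λy (z=hλ):
  y_{n+1} = y_n + z·[9/11·y_n + 2/11·y_{n+1}] ⇒ (1 − 2/11z)y_{n+1} = (1 + 9/11z)y_n
  so R(z) = (1 + 9/11z)/(1 − 2/11z).

Need |R(x)|<1, x<0.
x=-0.76: |R|=0.3323
R=−1: 1+9/11x = −1+2/11x ⇒ -7/11x=2 ⇒ x=2/(-7/11)=-3.1429
Confirm numerically:
  x=-3.037: |R|=0.95660 <1
  x=-2.824: |R|=0.86593 <1
  x=-2.553: |R|=0.74364 <1
  x=-1.985: |R|=0.45858 <1
  x=-3.491: |R|=1.13552 >1
  x=-3.253: |R|=1.04404 >1
  x=-3.224: |R|=1.03255 >1
So |R|<1 on (-3.1429, 0).

(-3.1429,0); λ=-12 ⇒ h* = (22/7)/12 = 0.2619.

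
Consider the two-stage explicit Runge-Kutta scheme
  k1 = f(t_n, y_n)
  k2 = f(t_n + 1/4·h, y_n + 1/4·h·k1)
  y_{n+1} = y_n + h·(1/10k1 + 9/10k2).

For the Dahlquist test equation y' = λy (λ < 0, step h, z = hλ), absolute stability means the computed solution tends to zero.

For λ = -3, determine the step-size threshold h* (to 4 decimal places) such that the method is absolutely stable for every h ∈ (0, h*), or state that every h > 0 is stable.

(-4.4444,0); λ=-3 ⇒ h* = (40/9)/3 = 1.4815.

Set f=λy, z=hλ:
  k1=λy_n ⇒ h·k1=z·y_n;  k2=λ(1+1/4z)y_n ⇒ h·k2=z(1+1/4z)y_n
  y_{n+1}/y_n = 1 + 1/10z + 9/10z(1+1/4z) = 1 + z + 9/40z²
  R(z) = 1 + z + 9/40z².

Need |R(x)|<1, x<0.
x=-0.57: |R|=0.5031
R=1: x+9/40x²=0 ⇒ x=−40/9=-4.4444; min R=1−1/(4·9/40)=-0.1111>−1
Confirm numerically:
  x=-3.842: |R|=0.47922 <1
  x=-3.424: |R|=0.21385 <1
  x=-2.028: |R|=0.10262 <1
  x=-4.864: |R|=1.45916 >1
  x=-4.696: |R|=1.26579 >1
Stable set (-4.4444, 0).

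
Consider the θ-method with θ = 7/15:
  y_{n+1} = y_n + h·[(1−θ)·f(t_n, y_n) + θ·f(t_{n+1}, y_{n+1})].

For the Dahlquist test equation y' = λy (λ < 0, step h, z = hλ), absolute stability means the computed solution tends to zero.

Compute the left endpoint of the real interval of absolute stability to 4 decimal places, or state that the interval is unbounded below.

z* = -30.0000.

Set f=λy, z=hλ:
  y_{n+1} = y_n + z·[8/15·y_n + 7/15·y_{n+1}] ⇒ (1 − 7/15z)y_{n+1} = (1 + 8/15z)y_n
  Hence R(z) = (1 + 8/15z)/(1 − 7/15z).

Boundary: |R(x)|=1, x<0.
x=-0.61: |R|=0.5252
R=−1: 1+8/15x = −1+7/15x ⇒ -1/15x=2 ⇒ x=2/(-1/15)=-30.0000
Confirm numerically:
  x=-24.493: |R|=0.97046 <1
  x=-24.236: |R|=0.96878 <1
  x=-19.512: |R|=0.93081 <1
  x=-12.270: |R|=0.82426 <1
  x=-30.277: |R|=1.00122 >1
  x=-30.166: |R|=1.00073 >1
Stable set (-30.0000, 0).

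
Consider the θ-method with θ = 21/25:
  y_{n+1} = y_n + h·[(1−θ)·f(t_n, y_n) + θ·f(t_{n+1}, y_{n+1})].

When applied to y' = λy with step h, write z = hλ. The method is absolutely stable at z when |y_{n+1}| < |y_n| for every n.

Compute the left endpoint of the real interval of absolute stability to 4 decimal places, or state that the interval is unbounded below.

interval (−∞, 0).

Set f=λy, z=hλ:
  y_{n+1} = y_n + z·[4/25·y_n + 21/25·y_{n+1}] ⇒ (1 − 21/25z)y_{n+1} = (1 + 4/25z)y_n
  ⇒ R(z) = (1 + 4/25z)/(1 − 21/25z).

Boundary: |R(x)|=1, x<0.
x=-1.72: |R|=0.2965
x=-2: |R|=0.2537
x=-10: |R|=0.0638
x=-100: |R|=0.1765
θ=21/25≥1/2 ⇒ |1+4/25x|<|1−21/25x| ∀x<0 ⇒ interval (−∞,0).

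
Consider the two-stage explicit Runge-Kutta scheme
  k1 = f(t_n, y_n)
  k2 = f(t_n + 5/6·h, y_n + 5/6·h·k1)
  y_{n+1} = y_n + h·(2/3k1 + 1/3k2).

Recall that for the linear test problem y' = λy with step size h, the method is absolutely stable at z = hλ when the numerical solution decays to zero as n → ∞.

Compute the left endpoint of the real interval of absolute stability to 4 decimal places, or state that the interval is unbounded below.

z* = -3.6000.

Test eqn y'=λy, z=hλ:
  k1=λy_n ⇒ h·k1=z·y_n;  k2=λ(1+5/6z)y_n ⇒ h·k2=z(1+5/6z)y_n
  y_{n+1}/y_n = 1 + 2/3z + 1/3z(1+5/6z) = 1 + z + 5/18z²
  so R(z) = 1 + z + 5/18z².

Boundary: |R(x)|=1, x<0.
x=-0.93: |R|=0.3102
R=1: x+5/18x²=0 ⇒ x=−18/5=-3.6000; min R=1−1/(4·5/18)=0.1000>−1
Confirm numerically:
  x=-3.379: |R|=0.79257 <1
  x=-3.252: |R|=0.68564 <1
  x=-2.820: |R|=0.38900 <1
  x=-1.807: |R|=0.10001 <1
  x=-3.893: |R|=1.31685 >1
  x=-3.660: |R|=1.06100 >1
Interval (-3.6000, 0).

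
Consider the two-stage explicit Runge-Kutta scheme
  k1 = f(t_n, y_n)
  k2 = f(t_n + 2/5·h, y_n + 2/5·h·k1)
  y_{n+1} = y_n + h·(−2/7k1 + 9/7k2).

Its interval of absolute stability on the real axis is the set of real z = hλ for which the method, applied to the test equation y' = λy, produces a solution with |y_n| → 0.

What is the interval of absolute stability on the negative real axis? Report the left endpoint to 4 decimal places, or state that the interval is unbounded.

(-1.9444, 0).

Test eqn y'=λy, z=hλ:
  k1=λy_n ⇒ h·k1=z·y_n;  k2=λ(1+2/5z)y_n ⇒ h·k2=z(1+2/5z)y_n
  y_{n+1}/y_n = 1 − 2/7z + 9/7z(1+2/5z) = 1 + z + 18/35z²
  ⇒ R(z) = 1 + z + 18/35z².

Boundary: |R(x)|=1, x<0.
x=-1.42: |R|=0.6170
R=1: x+18/35x²=0 ⇒ x=−35/18=-1.9444; min R=1−1/(4·18/35)=0.5139>−1
Confirm numerically:
  x=-1.809: |R|=0.87399 <1
  x=-1.750: |R|=0.82500 <1
  x=-1.363: |R|=0.59242 <1
  x=-1.023: |R|=0.51521 <1
  x=-2.424: |R|=1.59783 >1
  x=-2.216: |R|=1.30948 >1
Stable set (-1.9444, 0).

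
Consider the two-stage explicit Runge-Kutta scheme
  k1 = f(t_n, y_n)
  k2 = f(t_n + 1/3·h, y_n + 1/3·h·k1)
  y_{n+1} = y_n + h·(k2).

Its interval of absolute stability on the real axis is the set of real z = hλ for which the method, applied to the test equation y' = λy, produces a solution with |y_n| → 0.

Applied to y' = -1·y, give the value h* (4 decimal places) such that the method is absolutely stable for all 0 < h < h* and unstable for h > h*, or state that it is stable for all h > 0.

Test eqn y'=λy, z=hλ:
  k1=λy_n ⇒ h·k1=z·y_n;  k2=λ(1+1/3z)y_n ⇒ h·k2=z(1+1/3z)y_n
  y_{n+1}/y_n = 1 + z(1+1/3z) = 1 + z + 1/3z²
  R(z) = 1 + z + 1/3z².

Boundary: |R(x)|=1, x<0.
x=-0.62: |R|=0.5081
R=1: x+1/3x²=0 ⇒ x=−3=-3.0000; min R=1−1/(4·1/3)=0.2500>−1
Confirm numerically:
  x=-2.550: |R|=0.61750 <1
  x=-2.332: |R|=0.48074 <1
  x=-2.254: |R|=0.43951 <1
  x=-1.964: |R|=0.32177 <1
  x=-3.529: |R|=1.62228 >1
  x=-3.148: |R|=1.15530 >1
Interval (-3.0000, 0).

(-3.0000,0); λ=-1 ⇒ h* = (3)/1 = 3.0000.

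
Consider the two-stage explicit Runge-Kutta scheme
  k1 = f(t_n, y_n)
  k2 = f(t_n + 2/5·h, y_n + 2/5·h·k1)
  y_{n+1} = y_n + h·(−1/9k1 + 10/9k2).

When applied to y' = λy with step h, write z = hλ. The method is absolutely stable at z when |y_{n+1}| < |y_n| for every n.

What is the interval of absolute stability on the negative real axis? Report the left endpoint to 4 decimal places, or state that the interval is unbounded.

(-2.2500, 0).

Set f=λy, z=hλ:
  k1=λy_n ⇒ h·k1=z·y_n;  k2=λ(1+2/5z)y_n ⇒ h·k2=z(1+2/5z)y_n
  y_{n+1}/y_n = 1 − 1/9z + 10/9z(1+2/5z) = 1 + z + 4/9z²
  R(z) = 1 + z + 4/9z².

Need |R(x)|<1, x<0.
x=-1.22: |R|=0.4415
R=1: x+4/9x²=0 ⇒ x=−9/4=-2.2500; min R=1−1/(4·4/9)=0.4375>−1
Confirm numerically:
  x=-2.041: |R|=0.81041 <1
  x=-1.405: |R|=0.47234 <1
  x=-1.372: |R|=0.46462 <1
  x=-0.977: |R|=0.44724 <1
  x=-2.501: |R|=1.27900 >1
  x=-2.443: |R|=1.20956 >1
  x=-2.350: |R|=1.10444 >1
Stable set (-2.2500, 0).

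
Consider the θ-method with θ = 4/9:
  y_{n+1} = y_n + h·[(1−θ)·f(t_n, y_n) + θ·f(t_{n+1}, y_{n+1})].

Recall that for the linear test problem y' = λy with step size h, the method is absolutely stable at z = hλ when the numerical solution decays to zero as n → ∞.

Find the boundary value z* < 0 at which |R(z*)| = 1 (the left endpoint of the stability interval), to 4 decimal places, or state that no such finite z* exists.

left endpoint -18.0000.

On y'=λy, z=hλ:
  y_{n+1} = y_n + z·[5/9·y_n + 4/9·y_{n+1}] ⇒ (1 − 4/9z)y_{n+1} = (1 + 5/9z)y_n
  R(z) = (1 + 5/9z)/(1 − 4/9z).

Boundary: |R(x)|=1, x<0.
x=-0.78: |R|=0.4208
R=−1: 1+5/9x = −1+4/9x ⇒ -1/9x=2 ⇒ x=2/(-1/9)=-18.0000
Confirm numerically:
  x=-10.418: |R|=0.85037 <1
  x=-9.744: |R|=0.82791 <1
  x=-9.682: |R|=0.82572 <1
  x=-18.055: |R|=1.00068 >1
  x=-18.052: |R|=1.00064 >1
Interval (-18.0000, 0).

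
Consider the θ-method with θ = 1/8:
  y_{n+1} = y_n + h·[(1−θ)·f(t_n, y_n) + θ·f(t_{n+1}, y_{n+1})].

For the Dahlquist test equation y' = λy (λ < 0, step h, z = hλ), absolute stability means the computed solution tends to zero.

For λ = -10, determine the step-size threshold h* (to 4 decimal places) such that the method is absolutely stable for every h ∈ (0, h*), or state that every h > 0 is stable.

(-2.6667,0); λ=-10 ⇒ h* = (8/3)/10 = 0.2667.

On y'=λy, z=hλ:
  y_{n+1} = y_n + z·[7/8·y_n + 1/8·y_{n+1}] ⇒ (1 − 1/8z)y_{n+1} = (1 + 7/8z)y_n
  so R(z) = (1 + 7/8z)/(1 − 1/8z).

Find x<0 with |R(x)|<1.
x=-0.84: |R|=0.2398
R=−1: 1+7/8x = −1+1/8x ⇒ -3/4x=2 ⇒ x=2/(-3/4)=-2.6667
Confirm numerically:
  x=-2.526: |R|=0.91982 <1
  x=-2.215: |R|=0.73470 <1
  x=-1.836: |R|=0.49329 <1
  x=-1.736: |R|=0.42646 <1
  x=-2.820: |R|=1.08503 >1
  x=-2.795: |R|=1.07133 >1
Stable set (-2.6667, 0).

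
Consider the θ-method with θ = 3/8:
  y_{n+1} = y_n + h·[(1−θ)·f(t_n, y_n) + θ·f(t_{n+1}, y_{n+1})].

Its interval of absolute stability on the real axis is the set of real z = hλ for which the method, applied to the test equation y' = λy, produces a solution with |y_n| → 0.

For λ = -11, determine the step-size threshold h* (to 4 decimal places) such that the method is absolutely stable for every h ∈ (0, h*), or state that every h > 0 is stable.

With y'=λy (z=hλ):
  y_{n+1} = y_n + z·[5/8·y_n + 3/8·y_{n+1}] ⇒ (1 − 3/8z)y_{n+1} = (1 + 5/8z)y_n
  Hence R(z) = (1 + 5/8z)/(1 − 3/8z).

Find x<0 with |R(x)|<1.
x=-1.75: |R|=0.0566
R=−1: 1+5/8x = −1+3/8x ⇒ -1/4x=2 ⇒ x=2/(-1/4)=-8.0000
Confirm numerically:
  x=-6.987: |R|=0.93004 <1
  x=-5.711: |R|=0.81785 <1
  x=-4.002: |R|=0.60032 <1
  x=-8.453: |R|=1.02716 >1
  x=-8.262: |R|=1.01598 >1
Interval (-8.0000, 0).

(-8.0000,0); λ=-11 ⇒ h* = (8)/11 = 0.7273.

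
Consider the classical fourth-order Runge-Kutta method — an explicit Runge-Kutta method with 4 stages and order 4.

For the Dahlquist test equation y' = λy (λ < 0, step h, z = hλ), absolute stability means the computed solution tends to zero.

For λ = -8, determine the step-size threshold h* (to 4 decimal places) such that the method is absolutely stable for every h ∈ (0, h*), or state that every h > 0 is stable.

(-2.7853,0); λ=-8 ⇒ h* = 0.3482.

Test eqn y'=λy, z=hλ:
  order 4, 4-stage ⇒ R(z)=1+z+z^2/2+z^3/6+z^4/24
  (e.g. R(-0.39)=0.67713, |R|=0.67713)

Solve |R(x)|<1 on ℝ⁻.
x=-0.39: |R|=0.6771
|R(-1.95)|=0.3179 |R(-1.62)|=0.2706 |R(-1.04)|=0.3621
Bisect:
  x_lo=-3.3649 |R|=2.2883  x_hi=-0.2379 |R|=0.7883
  mid=-1.80142 |R|=0.28562 →hi
  mid=-2.58318 |R|=0.73565 →hi
  mid=-2.97406 |R|=1.32395 →lo
  mid=-2.77862 |R|=0.98998 →hi
  mid=-2.87634 |R|=1.14617 →lo
  mid=-2.82748 |R|=1.06549 →lo
  mid=-2.80305 |R|=1.02710 →lo
  mid=-2.79083 |R|=1.00839 →lo
  mid=-2.78473 |R|=0.99915 →hi
  ...
  [-2.78530,-2.78511] ⇒ x*=-2.7853
So |R|<1 on (-2.7853, 0).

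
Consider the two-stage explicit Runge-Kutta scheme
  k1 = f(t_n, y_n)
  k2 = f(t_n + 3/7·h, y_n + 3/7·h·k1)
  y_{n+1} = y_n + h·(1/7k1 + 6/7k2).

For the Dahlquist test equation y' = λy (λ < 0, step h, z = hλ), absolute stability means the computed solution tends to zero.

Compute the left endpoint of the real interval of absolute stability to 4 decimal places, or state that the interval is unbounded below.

With y'=λy (z=hλ):
  k1=λy_n ⇒ h·k1=z·y_n;  k2=λ(1+3/7z)y_n ⇒ h·k2=z(1+3/7z)y_n
  y_{n+1}/y_n = 1 + 1/7z + 6/7z(1+3/7z) = 1 + z + 18/49z²
  ⇒ R(z) = 1 + z + 18/49z².

Solve |R(x)|<1 on ℝ⁻.
x=-0.32: |R|=0.7176
R=1: x+18/49x²=0 ⇒ x=−49/18=-2.7222; min R=1−1/(4·18/49)=0.3194>−1
Confirm numerically:
  x=-2.002: |R|=0.47033 <1
  x=-1.934: |R|=0.44001 <1
  x=-1.615: |R|=0.34312 <1
  x=-1.409: |R|=0.32029 <1
  x=-2.830: |R|=1.11204 >1
  x=-2.828: |R|=1.10989 >1
So |R|<1 on (-2.7222, 0).

z* = -2.7222.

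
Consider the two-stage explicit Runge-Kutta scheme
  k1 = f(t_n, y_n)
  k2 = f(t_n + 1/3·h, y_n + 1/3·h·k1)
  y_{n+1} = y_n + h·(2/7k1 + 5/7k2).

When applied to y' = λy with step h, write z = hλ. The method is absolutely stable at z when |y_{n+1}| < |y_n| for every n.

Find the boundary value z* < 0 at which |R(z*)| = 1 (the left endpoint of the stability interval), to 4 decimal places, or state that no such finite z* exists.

left endpoint -4.2000.

With y'=λy (z=hλ):
  k1=λy_n ⇒ h·k1=z·y_n;  k2=λ(1+1/3z)y_n ⇒ h·k2=z(1+1/3z)y_n
  y_{n+1}/y_n = 1 + 2/7z + 5/7z(1+1/3z) = 1 + z + 5/21z²
  ⇒ R(z) = 1 + z + 5/21z².

Solve |R(x)|<1 on ℝ⁻.
x=-1.75: |R|=0.0208
R=1: x+5/21x²=0 ⇒ x=−21/5=-4.2000; min R=1−1/(4·5/21)=-0.0500>−1
Confirm numerically:
  x=-3.960: |R|=0.77371 <1
  x=-3.101: |R|=0.18857 <1
  x=-3.080: |R|=0.17867 <1
  x=-3.045: |R|=0.16262 <1
  x=-4.790: |R|=1.67288 >1
  x=-4.423: |R|=1.23484 >1
  x=-4.295: |R|=1.09715 >1
So |R|<1 on (-4.2000, 0).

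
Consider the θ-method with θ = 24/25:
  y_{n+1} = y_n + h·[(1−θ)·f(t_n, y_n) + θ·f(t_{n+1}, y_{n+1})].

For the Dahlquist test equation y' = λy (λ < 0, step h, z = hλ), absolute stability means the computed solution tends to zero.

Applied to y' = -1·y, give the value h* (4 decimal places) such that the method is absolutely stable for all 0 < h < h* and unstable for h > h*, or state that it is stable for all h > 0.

(−∞, 0) — no finite endpoint. Any h>0 works for λ=-1.

Set f=λy, z=hλ:
  y_{n+1} = y_n + z·[1/25·y_n + 24/25·y_{n+1}] ⇒ (1 − 24/25z)y_{n+1} = (1 + 1/25z)y_n
  Hence R(z) = (1 + 1/25z)/(1 − 24/25z).

Boundary: |R(x)|=1, x<0.
x=-1.34: |R|=0.4139
x=-2: |R|=0.3151
x=-10: |R|=0.0566
x=-100: |R|=0.0309
θ=24/25≥1/2 ⇒ |1+1/25x|<|1−24/25x| ∀x<0 ⇒ stable on all of ℝ⁻.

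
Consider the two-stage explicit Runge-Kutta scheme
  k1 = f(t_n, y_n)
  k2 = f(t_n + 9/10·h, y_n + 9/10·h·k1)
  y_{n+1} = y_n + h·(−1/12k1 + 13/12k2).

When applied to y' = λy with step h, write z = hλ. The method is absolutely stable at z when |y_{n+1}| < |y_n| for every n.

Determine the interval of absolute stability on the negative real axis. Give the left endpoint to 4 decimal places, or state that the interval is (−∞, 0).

z∈(-1.0256,0).

Test eqn y'=λy, z=hλ:
  k1=λy_n ⇒ h·k1=z·y_n;  k2=λ(1+9/10z)y_n ⇒ h·k2=z(1+9/10z)y_n
  y_{n+1}/y_n = 1 − 1/12z + 13/12z(1+9/10z) = 1 + z + 39/40z²
  Hence R(z) = 1 + z + 39/40z².

Boundary: |R(x)|=1, x<0.
x=-0.67: |R|=0.7677
R=1: x+39/40x²=0 ⇒ x=−40/39=-1.0256; min R=1−1/(4·39/40)=0.7436>−1
Confirm numerically:
  x=-0.947: |R|=0.92739 <1
  x=-0.569: |R|=0.74667 <1
  x=-0.524: |R|=0.74371 <1
  x=-0.512: |R|=0.74359 <1
  x=-1.543: |R|=1.77833 >1
  x=-1.053: |R|=1.02809 >1
Interval (-1.0256, 0).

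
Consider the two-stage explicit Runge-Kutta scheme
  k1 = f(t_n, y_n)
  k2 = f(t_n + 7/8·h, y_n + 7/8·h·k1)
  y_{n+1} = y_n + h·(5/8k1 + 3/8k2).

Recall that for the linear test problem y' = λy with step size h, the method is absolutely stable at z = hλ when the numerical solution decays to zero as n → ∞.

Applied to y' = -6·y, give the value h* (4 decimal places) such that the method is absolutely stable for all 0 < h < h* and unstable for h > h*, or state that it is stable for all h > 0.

(-3.0476,0); λ=-6 ⇒ h* = (64/21)/6 = 0.5079.

Set f=λy, z=hλ:
  k1=λy_n ⇒ h·k1=z·y_n;  k2=λ(1+7/8z)y_n ⇒ h·k2=z(1+7/8z)y_n
  y_{n+1}/y_n = 1 + 5/8z + 3/8z(1+7/8z) = 1 + z + 21/64z²
  Hence R(z) = 1 + z + 21/64z².

Find x<0 with |R(x)|<1.
x=-1.34: |R|=0.2492
R=1: x+21/64x²=0 ⇒ x=−64/21=-3.0476; min R=1−1/(4·21/64)=0.2381>−1
Confirm numerically:
  x=-2.206: |R|=0.39080 <1
  x=-2.161: |R|=0.37132 <1
  x=-1.371: |R|=0.24576 <1
  x=-1.353: |R|=0.24767 <1
  x=-3.462: |R|=1.47072 >1
  x=-3.331: |R|=1.30973 >1
  x=-3.207: |R|=1.16772 >1
So |R|<1 on (-3.0476, 0).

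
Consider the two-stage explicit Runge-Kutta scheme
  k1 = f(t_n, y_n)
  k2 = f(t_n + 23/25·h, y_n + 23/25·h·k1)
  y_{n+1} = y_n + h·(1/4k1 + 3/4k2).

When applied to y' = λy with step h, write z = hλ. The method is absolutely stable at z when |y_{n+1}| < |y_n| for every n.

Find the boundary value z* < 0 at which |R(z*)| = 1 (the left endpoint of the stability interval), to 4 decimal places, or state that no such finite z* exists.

z* = -1.4493.

With y'=λy (z=hλ):
  k1=λy_n ⇒ h·k1=z·y_n;  k2=λ(1+23/25z)y_n ⇒ h·k2=z(1+23/25z)y_n
  y_{n+1}/y_n = 1 + 1/4z + 3/4z(1+23/25z) = 1 + z + 69/100z²
  so R(z) = 1 + z + 69/100z².

Boundary: |R(x)|=1, x<0.
x=-1.42: |R|=0.9713
R=1: x+69/100x²=0 ⇒ x=−100/69=-1.4493; min R=1−1/(4·69/100)=0.6377>−1
Confirm numerically:
  x=-1.224: |R|=0.80974 <1
  x=-1.035: |R|=0.70415 <1
  x=-0.916: |R|=0.66295 <1
  x=-0.861: |R|=0.65051 <1
  x=-2.017: |R|=1.79012 >1
  x=-1.945: |R|=1.66529 >1
  x=-1.710: |R|=1.30763 >1
So |R|<1 on (-1.4493, 0).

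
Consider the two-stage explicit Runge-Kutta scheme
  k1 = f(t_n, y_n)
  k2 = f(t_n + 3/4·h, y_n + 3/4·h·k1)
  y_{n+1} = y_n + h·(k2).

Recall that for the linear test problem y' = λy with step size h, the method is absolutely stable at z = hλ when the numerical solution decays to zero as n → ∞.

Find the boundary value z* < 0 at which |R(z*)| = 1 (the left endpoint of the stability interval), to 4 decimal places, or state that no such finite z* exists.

With y'=λy (z=hλ):
  k1=λy_n ⇒ h·k1=z·y_n;  k2=λ(1+3/4z)y_n ⇒ h·k2=z(1+3/4z)y_n
  y_{n+1}/y_n = 1 + z(1+3/4z) = 1 + z + 3/4z²
  R(z) = 1 + z + 3/4z².

Boundary: |R(x)|=1, x<0.
x=-0.45: |R|=0.7019
R=1: x+3/4x²=0 ⇒ x=−4/3=-1.3333; min R=1−1/(4·3/4)=0.6667>−1
Confirm numerically:
  x=-1.221: |R|=0.89713 <1
  x=-1.162: |R|=0.85068 <1
  x=-0.650: |R|=0.66687 <1
  x=-0.621: |R|=0.66823 <1
  x=-1.532: |R|=1.22827 >1
  x=-1.522: |R|=1.21536 >1
  x=-1.407: |R|=1.07774 >1
Interval (-1.3333, 0).

z* = -1.3333.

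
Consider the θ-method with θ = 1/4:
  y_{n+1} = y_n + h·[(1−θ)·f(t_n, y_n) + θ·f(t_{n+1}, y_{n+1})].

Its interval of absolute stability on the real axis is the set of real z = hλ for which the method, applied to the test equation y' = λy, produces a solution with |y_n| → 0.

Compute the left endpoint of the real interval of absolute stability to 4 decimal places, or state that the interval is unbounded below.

On y'=λy, z=hλ:
  y_{n+1} = y_n + z·[3/4·y_n + 1/4·y_{n+1}] ⇒ (1 − 1/4z)y_{n+1} = (1 + 3/4z)y_n
  Hence R(z) = (1 + 3/4z)/(1 − 1/4z).

Boundary: |R(x)|=1, x<0.
x=-0.47: |R|=0.5794
R=−1: 1+3/4x = −1+1/4x ⇒ -1/2x=2 ⇒ x=2/(-1/2)=-4.0000
Confirm numerically:
  x=-3.431: |R|=0.84686 <1
  x=-3.165: |R|=0.76692 <1
  x=-3.153: |R|=0.76318 <1
  x=-2.483: |R|=0.53201 <1
  x=-4.420: |R|=1.09976 >1
  x=-4.317: |R|=1.07623 >1
So |R|<1 on (-4.0000, 0).

z* = -4.0000.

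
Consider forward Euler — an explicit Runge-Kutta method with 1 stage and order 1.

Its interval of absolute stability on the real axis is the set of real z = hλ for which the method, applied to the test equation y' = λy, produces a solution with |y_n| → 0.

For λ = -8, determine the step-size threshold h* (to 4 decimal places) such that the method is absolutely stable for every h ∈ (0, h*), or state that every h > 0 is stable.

(-2.0000,0); λ=-8 ⇒ h* = 0.2500.

Test eqn y'=λy, z=hλ:
  order 1, 1-stage ⇒ R(z)=1+z
  (e.g. R(-1.63)=-0.63000, |R|=0.63000)

Solve |R(x)|<1 on ℝ⁻.
x=-1.63: |R|=0.6300
|R(-2.21)|=1.2100 |R(-1.93)|=0.9300 |R(-0.92)|=0.0800
Bisect:
  x_lo=-2.6297 |R|=1.6297  x_hi=-0.0949 |R|=0.9051
  mid=-1.36234 |R|=0.36234 →hi
  mid=-1.99604 |R|=0.99604 →hi
  mid=-2.31289 |R|=1.31289 →lo
  mid=-2.15447 |R|=1.15447 →lo
  mid=-2.07526 |R|=1.07526 →lo
  mid=-2.03565 |R|=1.03565 →lo
  mid=-2.01585 |R|=1.01585 →lo
  ...
  [-2.00006,-1.99991] ⇒ x*=-2.0000
Interval (-2.0000, 0).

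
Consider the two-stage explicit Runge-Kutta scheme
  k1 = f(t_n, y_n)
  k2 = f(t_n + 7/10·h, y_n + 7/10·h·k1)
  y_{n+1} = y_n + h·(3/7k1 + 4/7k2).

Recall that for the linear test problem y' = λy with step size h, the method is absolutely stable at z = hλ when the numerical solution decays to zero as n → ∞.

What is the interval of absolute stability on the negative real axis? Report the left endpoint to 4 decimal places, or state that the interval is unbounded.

Set f=λy, z=hλ:
  k1=λy_n ⇒ h·k1=z·y_n;  k2=λ(1+7/10z)y_n ⇒ h·k2=z(1+7/10z)y_n
  y_{n+1}/y_n = 1 + 3/7z + 4/7z(1+7/10z) = 1 + z + 2/5z²
  ⇒ R(z) = 1 + z + 2/5z².

Boundary: |R(x)|=1, x<0.
x=-0.57: |R|=0.5600
R=1: x+2/5x²=0 ⇒ x=−5/2=-2.5000; min R=1−1/(4·2/5)=0.3750>−1
Confirm numerically:
  x=-1.886: |R|=0.53680 <1
  x=-1.785: |R|=0.48949 <1
  x=-1.316: |R|=0.37674 <1
  x=-1.220: |R|=0.37536 <1
  x=-2.825: |R|=1.36725 >1
  x=-2.664: |R|=1.17476 >1
  x=-2.635: |R|=1.14229 >1
Interval (-2.5000, 0).

(-2.5000, 0).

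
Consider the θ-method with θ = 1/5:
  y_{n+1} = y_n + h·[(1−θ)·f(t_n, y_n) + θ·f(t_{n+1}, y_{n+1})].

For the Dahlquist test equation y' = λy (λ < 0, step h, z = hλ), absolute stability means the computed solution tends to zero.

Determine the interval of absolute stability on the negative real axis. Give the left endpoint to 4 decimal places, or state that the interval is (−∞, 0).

On y'=λy, z=hλ:
  y_{n+1} = y_n + z·[4/5·y_n + 1/5·y_{n+1}] ⇒ (1 − 1/5z)y_{n+1} = (1 + 4/5z)y_n
  ⇒ R(z) = (1 + 4/5z)/(1 − 1/5z).

Boundary: |R(x)|=1, x<0.
x=-1.38: |R|=0.0815
R=−1: 1+4/5x = −1+1/5x ⇒ -3/5x=2 ⇒ x=2/(-3/5)=-3.3333
Confirm numerically:
  x=-2.540: |R|=0.68435 <1
  x=-1.678: |R|=0.25636 <1
  x=-1.664: |R|=0.24850 <1
  x=-3.920: |R|=1.19731 >1
  x=-3.523: |R|=1.06676 >1
  x=-3.503: |R|=1.05986 >1
So |R|<1 on (-3.3333, 0).

z∈(-3.3333,0).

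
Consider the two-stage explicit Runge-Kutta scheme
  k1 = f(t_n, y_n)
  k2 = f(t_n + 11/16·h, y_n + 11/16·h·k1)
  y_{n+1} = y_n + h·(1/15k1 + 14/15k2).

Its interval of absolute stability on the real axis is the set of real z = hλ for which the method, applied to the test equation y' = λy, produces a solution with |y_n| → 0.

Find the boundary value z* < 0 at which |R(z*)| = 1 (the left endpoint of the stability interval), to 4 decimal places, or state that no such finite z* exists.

With y'=λy (z=hλ):
  k1=λy_n ⇒ h·k1=z·y_n;  k2=λ(1+11/16z)y_n ⇒ h·k2=z(1+11/16z)y_n
  y_{n+1}/y_n = 1 + 1/15z + 14/15z(1+11/16z) = 1 + z + 77/120z²
  so R(z) = 1 + z + 77/120z².

Solve |R(x)|<1 on ℝ⁻.
x=-0.47: |R|=0.6717
R=1: x+77/120x²=0 ⇒ x=−120/77=-1.5584; min R=1−1/(4·77/120)=0.6104>−1
Confirm numerically:
  x=-1.389: |R|=0.84898 <1
  x=-1.129: |R|=0.68889 <1
  x=-1.112: |R|=0.68145 <1
  x=-0.644: |R|=0.62212 <1
  x=-2.058: |R|=1.65969 >1
  x=-1.915: |R|=1.43814 >1
  x=-1.896: |R|=1.41067 >1
Stable set (-1.5584, 0).

z* = -1.5584.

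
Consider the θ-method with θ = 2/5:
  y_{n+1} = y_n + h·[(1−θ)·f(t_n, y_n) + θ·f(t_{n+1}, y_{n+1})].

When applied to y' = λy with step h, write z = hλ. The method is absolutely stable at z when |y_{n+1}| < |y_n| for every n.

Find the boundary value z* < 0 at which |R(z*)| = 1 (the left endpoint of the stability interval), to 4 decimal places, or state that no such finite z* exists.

left endpoint -10.0000.

With y'=λy (z=hλ):
  y_{n+1} = y_n + z·[3/5·y_n + 2/5·y_{n+1}] ⇒ (1 − 2/5z)y_{n+1} = (1 + 3/5z)y_n
  so R(z) = (1 + 3/5z)/(1 − 2/5z).

Boundary: |R(x)|=1, x<0.
x=-1.37: |R|=0.1150
R=−1: 1+3/5x = −1+2/5x ⇒ -1/5x=2 ⇒ x=2/(-1/5)=-10.0000
Confirm numerically:
  x=-7.125: |R|=0.85065 <1
  x=-7.034: |R|=0.84445 <1
  x=-4.485: |R|=0.60523 <1
  x=-4.445: |R|=0.60007 <1
  x=-10.405: |R|=1.01569 >1
  x=-10.197: |R|=1.00776 >1
So |R|<1 on (-10.0000, 0).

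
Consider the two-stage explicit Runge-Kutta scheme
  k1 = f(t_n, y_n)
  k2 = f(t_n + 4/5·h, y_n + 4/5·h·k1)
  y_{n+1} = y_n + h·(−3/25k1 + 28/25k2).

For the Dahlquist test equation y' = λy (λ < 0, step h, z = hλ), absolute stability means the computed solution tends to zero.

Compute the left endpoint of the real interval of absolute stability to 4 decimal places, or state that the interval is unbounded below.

With y'=λy (z=hλ):
  k1=λy_n ⇒ h·k1=z·y_n;  k2=λ(1+4/5z)y_n ⇒ h·k2=z(1+4/5z)y_n
  y_{n+1}/y_n = 1 − 3/25z + 28/25z(1+4/5z) = 1 + z + 112/125z²
  ⇒ R(z) = 1 + z + 112/125z².

Solve |R(x)|<1 on ℝ⁻.
x=-1.31: |R|=1.2276
R=1: x+112/125x²=0 ⇒ x=−125/112=-1.1161; min R=1−1/(4·112/125)=0.7210>−1
Confirm numerically:
  x=-1.060: |R|=0.94675 <1
  x=-1.048: |R|=0.93608 <1
  x=-0.844: |R|=0.79425 <1
  x=-1.520: |R|=1.55012 >1
  x=-1.426: |R|=1.39599 >1
  x=-1.261: |R|=1.16375 >1
Stable set (-1.1161, 0).

z* = -1.1161.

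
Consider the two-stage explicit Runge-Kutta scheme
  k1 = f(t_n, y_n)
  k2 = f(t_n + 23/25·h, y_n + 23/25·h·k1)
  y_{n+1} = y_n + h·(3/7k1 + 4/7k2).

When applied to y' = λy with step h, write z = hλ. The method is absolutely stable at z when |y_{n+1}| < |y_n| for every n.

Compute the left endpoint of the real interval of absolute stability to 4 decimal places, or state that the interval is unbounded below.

z* = -1.9022.

With y'=λy (z=hλ):
  k1=λy_n ⇒ h·k1=z·y_n;  k2=λ(1+23/25z)y_n ⇒ h·k2=z(1+23/25z)y_n
  y_{n+1}/y_n = 1 + 3/7z + 4/7z(1+23/25z) = 1 + z + 92/175z²
  so R(z) = 1 + z + 92/175z².

Boundary: |R(x)|=1, x<0.
x=-0.35: |R|=0.7144
R=1: x+92/175x²=0 ⇒ x=−175/92=-1.9022; min R=1−1/(4·92/175)=0.5245>−1
Confirm numerically:
  x=-1.451: |R|=0.65584 <1
  x=-1.172: |R|=0.55011 <1
  x=-1.021: |R|=0.52703 <1
  x=-0.799: |R|=0.53662 <1
  x=-2.469: |R|=1.73573 >1
  x=-2.384: |R|=1.60387 >1
  x=-2.231: |R|=1.38567 >1
Interval (-1.9022, 0).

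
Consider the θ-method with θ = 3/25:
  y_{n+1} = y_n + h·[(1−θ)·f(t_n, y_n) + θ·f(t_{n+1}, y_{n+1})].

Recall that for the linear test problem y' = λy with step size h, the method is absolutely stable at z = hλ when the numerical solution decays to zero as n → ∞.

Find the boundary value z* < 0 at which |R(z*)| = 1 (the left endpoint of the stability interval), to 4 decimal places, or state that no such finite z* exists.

With y'=λy (z=hλ):
  y_{n+1} = y_n + z·[22/25·y_n + 3/25·y_{n+1}] ⇒ (1 − 3/25z)y_{n+1} = (1 + 22/25z)y_n
  ⇒ R(z) = (1 + 22/25z)/(1 − 3/25z).

Need |R(x)|<1, x<0.
x=-0.79: |R|=0.2784
R=−1: 1+22/25x = −1+3/25x ⇒ -19/25x=2 ⇒ x=2/(-19/25)=-2.6316
Confirm numerically:
  x=-2.214: |R|=0.74926 <1
  x=-1.523: |R|=0.28767 <1
  x=-1.519: |R|=0.28481 <1
  x=-1.394: |R|=0.19423 <1
  x=-3.219: |R|=1.32204 >1
  x=-2.875: |R|=1.13755 >1
Interval (-2.6316, 0).

left endpoint -2.6316.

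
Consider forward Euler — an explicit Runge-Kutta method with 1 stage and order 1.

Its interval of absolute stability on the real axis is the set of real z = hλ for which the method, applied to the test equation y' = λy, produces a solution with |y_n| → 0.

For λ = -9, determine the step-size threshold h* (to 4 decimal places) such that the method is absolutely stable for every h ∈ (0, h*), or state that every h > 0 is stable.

With y'=λy (z=hλ):
  order 1, 1-stage ⇒ R(z)=1+z
  (e.g. R(-0.79)=0.21000, |R|=0.21000)

Solve |R(x)|<1 on ℝ⁻.
x=-0.79: |R|=0.2100
|R(-2.4)|=1.4000 |R(-1.1)|=0.1000 |R(-1.03)|=0.0300
Bisect:
  x_lo=-2.5763 |R|=1.5763  x_hi=-0.1961 |R|=0.8039
  mid=-1.38620 |R|=0.38620 →hi
  mid=-1.98124 |R|=0.98124 →hi
  mid=-2.27877 |R|=1.27877 →lo
  mid=-2.13000 |R|=1.13000 →lo
  mid=-2.05562 |R|=1.05562 →lo
  mid=-2.01843 |R|=1.01843 →lo
  mid=-1.99984 |R|=0.99984 →hi
  ...
  [-2.00013,-1.99998] ⇒ x*=-2.0000
So |R|<1 on (-2.0000, 0).

(-2.0000,0); λ=-9 ⇒ h* = 0.2222.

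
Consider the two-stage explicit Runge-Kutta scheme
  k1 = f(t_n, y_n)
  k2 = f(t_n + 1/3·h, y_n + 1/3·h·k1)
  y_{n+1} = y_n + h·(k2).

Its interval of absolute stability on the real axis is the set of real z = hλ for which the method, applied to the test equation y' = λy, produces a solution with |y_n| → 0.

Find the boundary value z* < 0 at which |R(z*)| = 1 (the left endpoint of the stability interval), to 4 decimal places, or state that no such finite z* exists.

left endpoint -3.0000.

Test eqn y'=λy, z=hλ:
  k1=λy_n ⇒ h·k1=z·y_n;  k2=λ(1+1/3z)y_n ⇒ h·k2=z(1+1/3z)y_n
  y_{n+1}/y_n = 1 + z(1+1/3z) = 1 + z + 1/3z²
  Hence R(z) = 1 + z + 1/3z².

Boundary: |R(x)|=1, x<0.
x=-1.36: |R|=0.2565
R=1: x+1/3x²=0 ⇒ x=−3=-3.0000; min R=1−1/(4·1/3)=0.2500>−1
Confirm numerically:
  x=-2.186: |R|=0.40687 <1
  x=-2.022: |R|=0.34083 <1
  x=-1.897: |R|=0.30254 <1
  x=-3.463: |R|=1.53446 >1
  x=-3.404: |R|=1.45841 >1
  x=-3.300: |R|=1.33000 >1
So |R|<1 on (-3.0000, 0).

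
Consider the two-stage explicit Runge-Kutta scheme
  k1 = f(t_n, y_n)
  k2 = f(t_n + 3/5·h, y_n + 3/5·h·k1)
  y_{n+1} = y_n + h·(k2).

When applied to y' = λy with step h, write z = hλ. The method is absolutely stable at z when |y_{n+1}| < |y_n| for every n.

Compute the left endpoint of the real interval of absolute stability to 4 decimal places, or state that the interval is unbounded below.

With y'=λy (z=hλ):
  k1=λy_n ⇒ h·k1=z·y_n;  k2=λ(1+3/5z)y_n ⇒ h·k2=z(1+3/5z)y_n
  y_{n+1}/y_n = 1 + z(1+3/5z) = 1 + z + 3/5z²
  Hence R(z) = 1 + z + 3/5z².

Boundary: |R(x)|=1, x<0.
x=-1.26: |R|=0.6926
R=1: x+3/5x²=0 ⇒ x=−5/3=-1.6667; min R=1−1/(4·3/5)=0.5833>−1
Confirm numerically:
  x=-1.601: |R|=0.93692 <1
  x=-1.387: |R|=0.76726 <1
  x=-0.667: |R|=0.59993 <1
  x=-2.266: |R|=1.81485 >1
  x=-1.998: |R|=1.39720 >1
  x=-1.829: |R|=1.17814 >1
Interval (-1.6667, 0).

left endpoint -1.6667.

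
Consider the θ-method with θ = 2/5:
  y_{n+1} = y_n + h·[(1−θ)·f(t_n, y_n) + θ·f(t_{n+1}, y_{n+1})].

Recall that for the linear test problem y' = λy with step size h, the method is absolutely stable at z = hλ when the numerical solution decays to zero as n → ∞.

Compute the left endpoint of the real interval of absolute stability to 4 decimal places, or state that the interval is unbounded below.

Set f=λy, z=hλ:
  y_{n+1} = y_n + z·[3/5·y_n + 2/5·y_{n+1}] ⇒ (1 − 2/5z)y_{n+1} = (1 + 3/5z)y_n
  ⇒ R(z) = (1 + 3/5z)/(1 − 2/5z).

Solve |R(x)|<1 on ℝ⁻.
x=-1.8: |R|=0.0465
R=−1: 1+3/5x = −1+2/5x ⇒ -1/5x=2 ⇒ x=2/(-1/5)=-10.0000
Confirm numerically:
  x=-9.881: |R|=0.99519 <1
  x=-7.159: |R|=0.85294 <1
  x=-4.095: |R|=0.55231 <1
  x=-10.256: |R|=1.01003 >1
  x=-10.092: |R|=1.00365 >1
Stable set (-10.0000, 0).

left endpoint -10.0000.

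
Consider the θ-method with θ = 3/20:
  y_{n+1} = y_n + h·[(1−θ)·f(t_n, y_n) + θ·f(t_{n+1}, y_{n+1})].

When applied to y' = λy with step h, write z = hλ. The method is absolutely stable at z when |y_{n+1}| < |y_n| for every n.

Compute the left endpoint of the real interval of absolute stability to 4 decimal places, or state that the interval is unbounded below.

left endpoint -2.8571.

On y'=λy, z=hλ:
  y_{n+1} = y_n + z·[17/20·y_n + 3/20·y_{n+1}] ⇒ (1 − 3/20z)y_{n+1} = (1 + 17/20z)y_n
  so R(z) = (1 + 17/20z)/(1 − 3/20z).

Boundary: |R(x)|=1, x<0.
x=-1.38: |R|=0.1433
R=−1: 1+17/20x = −1+3/20x ⇒ -7/10x=2 ⇒ x=2/(-7/10)=-2.8571
Confirm numerically:
  x=-2.684: |R|=0.91359 <1
  x=-2.593: |R|=0.86688 <1
  x=-1.821: |R|=0.43031 <1
  x=-1.274: |R|=0.06960 <1
  x=-3.258: |R|=1.18849 >1
  x=-3.051: |R|=1.09310 >1
  x=-2.969: |R|=1.05417 >1
Interval (-2.8571, 0).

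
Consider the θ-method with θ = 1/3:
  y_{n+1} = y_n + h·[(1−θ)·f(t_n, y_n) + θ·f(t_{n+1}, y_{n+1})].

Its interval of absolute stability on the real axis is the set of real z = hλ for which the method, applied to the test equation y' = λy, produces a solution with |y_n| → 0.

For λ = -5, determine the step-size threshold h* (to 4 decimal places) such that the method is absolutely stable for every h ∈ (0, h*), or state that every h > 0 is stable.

(-6.0000,0); λ=-5 ⇒ h* = (6)/5 = 1.2000.

On y'=λy, z=hλ:
  y_{n+1} = y_n + z·[2/3·y_n + 1/3·y_{n+1}] ⇒ (1 − 1/3z)y_{n+1} = (1 + 2/3z)y_n
  ⇒ R(z) = (1 + 2/3z)/(1 − 1/3z).

Solve |R(x)|<1 on ℝ⁻.
x=-1.27: |R|=0.1077
R=−1: 1+2/3x = −1+1/3x ⇒ -1/3x=2 ⇒ x=2/(-1/3)=-6.0000
Confirm numerically:
  x=-5.348: |R|=0.92190 <1
  x=-3.533: |R|=0.62238 <1
  x=-3.442: |R|=0.60292 <1
  x=-2.822: |R|=0.45414 <1
  x=-6.171: |R|=1.01865 >1
  x=-6.119: |R|=1.01305 >1
So |R|<1 on (-6.0000, 0).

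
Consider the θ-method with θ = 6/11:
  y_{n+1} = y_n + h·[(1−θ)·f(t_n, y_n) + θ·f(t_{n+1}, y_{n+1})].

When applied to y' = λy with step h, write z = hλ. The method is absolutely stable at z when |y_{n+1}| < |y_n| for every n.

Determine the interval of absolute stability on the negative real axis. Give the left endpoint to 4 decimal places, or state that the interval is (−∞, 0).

On y'=λy, z=hλ:
  y_{n+1} = y_n + z·[5/11·y_n + 6/11·y_{n+1}] ⇒ (1 − 6/11z)y_{n+1} = (1 + 5/11z)y_n
  ⇒ R(z) = (1 + 5/11z)/(1 − 6/11z).

Boundary: |R(x)|=1, x<0.
x=-0.88: |R|=0.4054
x=-2: |R|=0.0435
x=-10: |R|=0.5493
x=-100: |R|=0.8003
θ=6/11≥1/2 ⇒ |1+5/11x|<|1−6/11x| ∀x<0 ⇒ stable on all of ℝ⁻.

unbounded; (−∞, 0).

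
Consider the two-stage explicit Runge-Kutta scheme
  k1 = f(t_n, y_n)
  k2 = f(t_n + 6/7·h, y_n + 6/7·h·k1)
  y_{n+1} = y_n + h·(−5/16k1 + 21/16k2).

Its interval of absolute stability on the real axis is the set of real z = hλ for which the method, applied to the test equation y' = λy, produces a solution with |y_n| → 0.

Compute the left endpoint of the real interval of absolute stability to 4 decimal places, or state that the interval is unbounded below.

Set f=λy, z=hλ:
  k1=λy_n ⇒ h·k1=z·y_n;  k2=λ(1+6/7z)y_n ⇒ h·k2=z(1+6/7z)y_n
  y_{n+1}/y_n = 1 − 5/16z + 21/16z(1+6/7z) = 1 + z + 9/8z²
  ⇒ R(z) = 1 + z + 9/8z².

Find x<0 with |R(x)|<1.
x=-1.14: |R|=1.3220
R=1: x+9/8x²=0 ⇒ x=−8/9=-0.8889; min R=1−1/(4·9/8)=0.7778>−1
Confirm numerically:
  x=-0.652: |R|=0.82624 <1
  x=-0.648: |R|=0.82439 <1
  x=-0.401: |R|=0.77990 <1
  x=-1.332: |R|=1.66400 >1
  x=-1.308: |R|=1.61672 >1
  x=-0.920: |R|=1.03220 >1
So |R|<1 on (-0.8889, 0).

z* = -0.8889.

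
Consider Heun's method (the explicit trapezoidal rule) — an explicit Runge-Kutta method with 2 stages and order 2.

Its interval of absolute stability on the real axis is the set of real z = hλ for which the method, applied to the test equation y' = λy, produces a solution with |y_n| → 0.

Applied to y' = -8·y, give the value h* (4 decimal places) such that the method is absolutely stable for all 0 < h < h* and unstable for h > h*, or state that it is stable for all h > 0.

(-2.0000,0); λ=-8 ⇒ h* = 0.2500.

On y'=λy, z=hλ:
  order 2, 2-stage ⇒ R(z)=1+z+z^2/2
  (e.g. R(-0.73)=0.53645, |R|=0.53645)

Need |R(x)|<1, x<0.
x=-0.73: |R|=0.5364
|R(-2.09)|=1.0940 |R(-1.38)|=0.5722 |R(-0.8)|=0.5200
Bisect:
  x_lo=-2.5184 |R|=1.6527  x_hi=-0.1411 |R|=0.8688
  mid=-1.32974 |R|=0.55436 →hi
  mid=-1.92405 |R|=0.92694 →hi
  mid=-2.22121 |R|=1.24568 →lo
  mid=-2.07263 |R|=1.07527 →lo
  mid=-1.99834 |R|=0.99834 →hi
  mid=-2.03549 |R|=1.03612 →lo
  mid=-2.01691 |R|=1.01706 →lo
  ...
  [-2.00008,-1.99994] ⇒ x*=-2.0000
So |R|<1 on (-2.0000, 0).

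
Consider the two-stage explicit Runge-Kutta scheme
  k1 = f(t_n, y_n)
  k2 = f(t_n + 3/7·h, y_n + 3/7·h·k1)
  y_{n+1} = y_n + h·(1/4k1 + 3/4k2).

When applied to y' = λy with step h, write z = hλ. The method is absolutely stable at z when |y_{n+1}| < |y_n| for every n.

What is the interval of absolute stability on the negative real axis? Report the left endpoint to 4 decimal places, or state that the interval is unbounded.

z∈(-3.1111,0).

With y'=λy (z=hλ):
  k1=λy_n ⇒ h·k1=z·y_n;  k2=λ(1+3/7z)y_n ⇒ h·k2=z(1+3/7z)y_n
  y_{n+1}/y_n = 1 + 1/4z + 3/4z(1+3/7z) = 1 + z + 9/28z²
  Hence R(z) = 1 + z + 9/28z².

Find x<0 with |R(x)|<1.
x=-0.8: |R|=0.4057
R=1: x+9/28x²=0 ⇒ x=−28/9=-3.1111; min R=1−1/(4·9/28)=0.2222>−1
Confirm numerically:
  x=-2.002: |R|=0.28629 <1
  x=-1.762: |R|=0.23592 <1
  x=-1.263: |R|=0.24973 <1
  x=-3.663: |R|=1.64979 >1
  x=-3.399: |R|=1.31453 >1
Interval (-3.1111, 0).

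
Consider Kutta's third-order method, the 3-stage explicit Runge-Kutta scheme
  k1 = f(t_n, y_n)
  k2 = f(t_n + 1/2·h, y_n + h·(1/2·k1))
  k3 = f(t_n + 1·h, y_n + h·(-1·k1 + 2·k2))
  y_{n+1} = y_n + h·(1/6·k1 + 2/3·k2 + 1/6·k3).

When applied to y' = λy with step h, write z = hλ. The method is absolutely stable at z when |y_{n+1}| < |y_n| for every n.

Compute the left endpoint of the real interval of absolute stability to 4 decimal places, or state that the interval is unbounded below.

With y'=λy (z=hλ):
  order 3, 3-stage ⇒ R(z)=1+z+z^2/2+z^3/6
  (e.g. R(-1.1)=0.28317, |R|=0.28317)

Solve |R(x)|<1 on ℝ⁻.
x=-1.1: |R|=0.2832
|R(-2.55)|=1.0623 |R(-1.59)|=0.0041 |R(-1.19)|=0.2372
Bisect:
  x_lo=-3.3561 |R|=3.0246  x_hi=-0.2370 |R|=0.7888
  mid=-1.79657 |R|=0.14919 →hi
  mid=-2.57633 |R|=1.10765 →lo
  mid=-2.18645 |R|=0.53825 →hi
  mid=-2.38139 |R|=0.79670 →hi
  mid=-2.47886 |R|=0.94515 →hi
  mid=-2.52760 |R|=1.02458 →lo
  mid=-2.50323 |R|=0.98442 →hi
  ...
  [-2.51275,-2.51256] ⇒ x*=-2.5127
So |R|<1 on (-2.5127, 0).

left endpoint -2.5127.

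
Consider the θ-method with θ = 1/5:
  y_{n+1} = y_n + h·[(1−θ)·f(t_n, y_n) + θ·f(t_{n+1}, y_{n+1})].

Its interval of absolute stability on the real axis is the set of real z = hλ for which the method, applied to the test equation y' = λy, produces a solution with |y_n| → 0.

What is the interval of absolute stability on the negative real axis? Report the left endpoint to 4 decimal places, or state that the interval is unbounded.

On y'=λy, z=hλ:
  y_{n+1} = y_n + z·[4/5·y_n + 1/5·y_{n+1}] ⇒ (1 − 1/5z)y_{n+1} = (1 + 4/5z)y_n
  ⇒ R(z) = (1 + 4/5z)/(1 − 1/5z).

Boundary: |R(x)|=1, x<0.
x=-1.68: |R|=0.2575
R=−1: 1+4/5x = −1+1/5x ⇒ -3/5x=2 ⇒ x=2/(-3/5)=-3.3333
Confirm numerically:
  x=-3.219: |R|=0.95827 <1
  x=-2.491: |R|=0.66266 <1
  x=-2.404: |R|=0.62345 <1
  x=-1.912: |R|=0.38310 <1
  x=-3.896: |R|=1.18975 >1
  x=-3.771: |R|=1.14970 >1
So |R|<1 on (-3.3333, 0).

(-3.3333, 0).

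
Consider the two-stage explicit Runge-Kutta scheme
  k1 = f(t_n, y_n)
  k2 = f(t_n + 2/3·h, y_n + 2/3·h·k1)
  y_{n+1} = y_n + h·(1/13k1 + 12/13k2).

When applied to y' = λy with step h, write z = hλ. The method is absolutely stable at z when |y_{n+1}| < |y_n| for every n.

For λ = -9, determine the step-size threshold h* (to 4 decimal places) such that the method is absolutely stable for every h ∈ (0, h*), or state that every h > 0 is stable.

With y'=λy (z=hλ):
  k1=λy_n ⇒ h·k1=z·y_n;  k2=λ(1+2/3z)y_n ⇒ h·k2=z(1+2/3z)y_n
  y_{n+1}/y_n = 1 + 1/13z + 12/13z(1+2/3z) = 1 + z + 8/13z²
  Hence R(z) = 1 + z + 8/13z².

Boundary: |R(x)|=1, x<0.
x=-1.8: |R|=1.1938
R=1: x+8/13x²=0 ⇒ x=−13/8=-1.6250; min R=1−1/(4·8/13)=0.5938>−1
Confirm numerically:
  x=-1.252: |R|=0.71262 <1
  x=-0.863: |R|=0.59532 <1
  x=-0.743: |R|=0.59672 <1
  x=-0.713: |R|=0.59984 <1
  x=-2.153: |R|=1.69956 >1
  x=-1.660: |R|=1.03575 >1
So |R|<1 on (-1.6250, 0).

(-1.6250,0); λ=-9 ⇒ h* = (13/8)/9 = 0.1806.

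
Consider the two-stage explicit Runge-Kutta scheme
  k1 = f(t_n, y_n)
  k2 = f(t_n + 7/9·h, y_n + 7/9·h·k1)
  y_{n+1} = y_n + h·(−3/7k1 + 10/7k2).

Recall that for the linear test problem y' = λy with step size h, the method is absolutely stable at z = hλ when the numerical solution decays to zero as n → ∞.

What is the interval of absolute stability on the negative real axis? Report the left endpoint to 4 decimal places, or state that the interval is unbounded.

(-0.9000, 0).

On y'=λy, z=hλ:
  k1=λy_n ⇒ h·k1=z·y_n;  k2=λ(1+7/9z)y_n ⇒ h·k2=z(1+7/9z)y_n
  y_{n+1}/y_n = 1 − 3/7z + 10/7z(1+7/9z) = 1 + z + 10/9z²
  R(z) = 1 + z + 10/9z².

Solve |R(x)|<1 on ℝ⁻.
x=-0.78: |R|=0.8960
R=1: x+10/9x²=0 ⇒ x=−9/10=-0.9000; min R=1−1/(4·10/9)=0.7750>−1
Confirm numerically:
  x=-0.762: |R|=0.88316 <1
  x=-0.654: |R|=0.82124 <1
  x=-0.530: |R|=0.78211 <1
  x=-0.515: |R|=0.77969 <1
  x=-1.408: |R|=1.79474 >1
  x=-1.312: |R|=1.60060 >1
  x=-1.268: |R|=1.51847 >1
Stable set (-0.9000, 0).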